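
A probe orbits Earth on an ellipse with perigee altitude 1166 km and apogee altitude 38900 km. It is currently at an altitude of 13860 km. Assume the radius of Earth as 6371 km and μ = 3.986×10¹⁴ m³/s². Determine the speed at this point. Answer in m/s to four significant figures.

r_p = 6371 + 1166 = 7537.0 km = 7.5370×10⁶ m.
r_a = 6371 + 38900 = 45271 km = 4.5271×10⁷ m.
r = 6371 + 13860 = 20231 km = 2.023×10⁷ m.
Semi-major axis a = (r_p + r_a)/2 = 26404 km = 2.640×10⁷ m.
Vis-viva: v² = μ(2/r − 1/a) = 3.986×10¹⁴ × (9.886×10⁻⁸ − 3.787×10⁻⁸) = 2.431×10⁷ m²/s².
v = 4930 m/s.

v ≈ 4930 m/s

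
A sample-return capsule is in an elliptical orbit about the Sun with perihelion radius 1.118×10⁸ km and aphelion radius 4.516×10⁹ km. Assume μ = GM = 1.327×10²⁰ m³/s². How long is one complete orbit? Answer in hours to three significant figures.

Semi-major axis a = (r_p + r_a)/2 = (1.1180×10⁸ + 4.5160×10⁹)/2 = 2.3139×10⁹ km = 2.314×10¹² m.
By Kepler's third law T = 2π√(a³/μ) = 2π × 3.055×10⁸ = 1.920×10⁹ s.
= 5.333×10⁵ hours.

T ≈ 533000 hours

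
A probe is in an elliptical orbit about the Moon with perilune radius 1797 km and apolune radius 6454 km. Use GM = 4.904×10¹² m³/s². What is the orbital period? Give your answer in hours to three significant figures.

Semi-major axis a = (r_p + r_a)/2 = (1797.0 + 6454.0)/2 = 4125.5 km = 4.126×10⁶ m.
By Kepler's third law T = 2π√(a³/μ) = 2π × 3.784×10³ = 2.377×10⁴ s.
= 6.604 hours.

T ≈ 6.60 hours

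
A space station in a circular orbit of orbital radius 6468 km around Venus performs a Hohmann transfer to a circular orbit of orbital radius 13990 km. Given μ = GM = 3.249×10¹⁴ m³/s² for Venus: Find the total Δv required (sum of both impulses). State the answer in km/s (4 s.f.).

Δv_total ≈ 2.188 km/s

r₁ = 6468 km = 6.468×10⁶ m.
r₂ = 13990 km = 1.399×10⁷ m.
Transfer ellipse a_t = (r₁ + r₂)/2 = 1.023×10⁷ m.
At r₁: circular v_c1 = √(μ/r₁) = 7087 m/s; transfer-periapsis v_p = √[μ(2/r₁ − 1/a_t)] = 8289 m/s.
Δv₁ = v_p − v_c1 = 1201 m/s.
At r₂: circular v_c2 = √(μ/r₂) = 4819 m/s; transfer-apoapsis v_a = √[μ(2/r₂ − 1/a_t)] = 3832 m/s.
Δv₂ = v_c2 − v_a = 987.0 m/s.
Total Δv = Δv₁ + Δv₂ = 2188 m/s = 2.188 km/s.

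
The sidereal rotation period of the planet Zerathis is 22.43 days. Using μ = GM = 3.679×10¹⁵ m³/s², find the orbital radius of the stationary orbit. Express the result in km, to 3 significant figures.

r_sync ≈ 7.05×10⁵ km

T = 22.43 days = 1.938×10⁶ s.
A synchronous orbit has period T, so by Kepler's third law a = (μT²/4π²)^(1/3).
μT²/4π² = 3.679×10¹⁵ × (1.938×10⁶)² / 39.48 = 3.500×10²⁶ m³.
a = 7.047×10⁸ m = 7.0472×10⁵ km.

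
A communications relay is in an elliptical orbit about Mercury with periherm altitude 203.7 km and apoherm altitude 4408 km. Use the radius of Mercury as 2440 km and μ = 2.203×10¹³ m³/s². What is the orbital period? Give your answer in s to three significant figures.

r_p = 2440 + 203.7 = 2643.7 km = 2.6437×10⁶ m.
r_a = 2440 + 4408 = 6848.0 km = 6.8480×10⁶ m.
Semi-major axis a = (r_p + r_a)/2 = (2643.7 + 6848.0)/2 = 4745.9 km = 4.746×10⁶ m.
By Kepler's third law T = 2π√(a³/μ) = 2π × 2.203×10³ = 1.384×10⁴ s.

T ≈ 13800 s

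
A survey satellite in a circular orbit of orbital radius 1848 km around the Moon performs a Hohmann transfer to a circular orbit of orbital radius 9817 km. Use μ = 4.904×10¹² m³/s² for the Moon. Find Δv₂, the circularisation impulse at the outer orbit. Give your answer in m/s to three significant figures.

Δv ≈ 309 m/s

r₁ = 1848 km = 1.848×10⁶ m.
r₂ = 9817 km = 9.817×10⁶ m.
Transfer ellipse a_t = (r₁ + r₂)/2 = 5.832×10⁶ m.
At r₁: circular v_c1 = √(μ/r₁) = 1629 m/s; transfer-perilune v_p = √[μ(2/r₁ − 1/a_t)] = 2113 m/s.
At r₂: circular v_c2 = √(μ/r₂) = 706.8 m/s; transfer-apolune v_a = √[μ(2/r₂ − 1/a_t)] = 397.8 m/s.
Δv₂ = v_c2 − v_a = 308.9 m/s.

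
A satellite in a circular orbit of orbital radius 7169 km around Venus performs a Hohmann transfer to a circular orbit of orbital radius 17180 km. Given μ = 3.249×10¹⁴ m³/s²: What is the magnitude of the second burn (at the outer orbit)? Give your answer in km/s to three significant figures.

Δv ≈ 1.01 km/s

r₁ = 7169 km = 7.169×10⁶ m.
r₂ = 17180 km = 1.718×10⁷ m.
Transfer ellipse a_t = (r₁ + r₂)/2 = 1.217×10⁷ m.
At r₁: circular v_c1 = √(μ/r₁) = 6732 m/s; transfer-periapsis v_p = √[μ(2/r₁ − 1/a_t)] = 7997 m/s.
At r₂: circular v_c2 = √(μ/r₂) = 4349 m/s; transfer-apoapsis v_a = √[μ(2/r₂ − 1/a_t)] = 3337 m/s.
Δv₂ = v_c2 − v_a = 1012 m/s.
= 1.012 km/s.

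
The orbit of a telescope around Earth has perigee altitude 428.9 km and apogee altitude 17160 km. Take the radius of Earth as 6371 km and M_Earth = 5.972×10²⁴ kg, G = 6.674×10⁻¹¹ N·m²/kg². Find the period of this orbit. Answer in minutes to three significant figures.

μ = GM = 6.674×10⁻¹¹ × 5.972×10²⁴ = 3.986×10¹⁴ m³/s².
r_p = 6371 + 428.9 = 6799.9 km = 6.7999×10⁶ m.
r_a = 6371 + 17160 = 23531 km = 2.3531×10⁷ m.
Semi-major axis a = (r_p + r_a)/2 = (6799.9 + 23531)/2 = 15165 km = 1.517×10⁷ m.
By Kepler's third law T = 2π√(a³/μ) = 2π × 2.958×10³ = 1.859×10⁴ s.
= 309.8 minutes.

T ≈ 310 minutes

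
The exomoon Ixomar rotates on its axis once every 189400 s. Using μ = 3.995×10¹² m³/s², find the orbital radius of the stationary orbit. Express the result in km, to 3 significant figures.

r_sync ≈ 15400 km

A synchronous orbit has period T, so by Kepler's third law a = (μT²/4π²)^(1/3).
μT²/4π² = 3.995×10¹² × (1.894×10⁵)² / 39.48 = 3.630×10²¹ m³.
a = 1.537×10⁷ m = 15369 km.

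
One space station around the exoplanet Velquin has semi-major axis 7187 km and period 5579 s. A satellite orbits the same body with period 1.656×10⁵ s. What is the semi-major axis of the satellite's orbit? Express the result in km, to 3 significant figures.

a₂ ≈ 68900 km

Kepler's third law: a³ ∝ T², so a₂ = a₁ (T₂/T₁)^(2/3).
T₂/T₁ = 29.68, (T₂/T₁)^(2/3) = 9.587.
a₂ = 7187 × 9.587 = 68900 km.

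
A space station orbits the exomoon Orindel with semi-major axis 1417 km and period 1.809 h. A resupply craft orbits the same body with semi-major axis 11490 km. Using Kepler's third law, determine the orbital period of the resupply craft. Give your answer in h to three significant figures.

Kepler's third law: T² ∝ a³, so T₂ = T₁ (a₂/a₁)^(3/2).
a₂/a₁ = 8.109, (a₂/a₁)^(3/2) = 23.09.
T₂ = 1.809 × 23.09 = 41.77 h.

T₂ ≈ 41.8 h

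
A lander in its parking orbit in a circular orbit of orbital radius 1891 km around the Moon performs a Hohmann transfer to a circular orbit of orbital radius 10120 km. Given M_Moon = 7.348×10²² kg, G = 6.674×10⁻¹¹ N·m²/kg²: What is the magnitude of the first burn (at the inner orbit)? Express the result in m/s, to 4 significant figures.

μ = GM = 6.674×10⁻¹¹ × 7.348×10²² = 4.904×10¹² m³/s².
r₁ = 1891 km = 1.891×10⁶ m.
r₂ = 10120 km = 1.012×10⁷ m.
Transfer ellipse a_t = (r₁ + r₂)/2 = 6.006×10⁶ m.
At r₁: circular v_c1 = √(μ/r₁) = 1610 m/s; transfer-perilune v_p = √[μ(2/r₁ − 1/a_t)] = 2090 m/s.
Δv₁ = v_p − v_c1 = 480.1 m/s.

Δv ≈ 480.1 m/s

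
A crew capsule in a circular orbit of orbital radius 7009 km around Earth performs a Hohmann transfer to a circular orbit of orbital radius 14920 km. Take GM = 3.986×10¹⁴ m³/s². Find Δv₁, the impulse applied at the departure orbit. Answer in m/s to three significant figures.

r₁ = 7009 km = 7.009×10⁶ m.
r₂ = 14920 km = 1.492×10⁷ m.
Transfer ellipse a_t = (r₁ + r₂)/2 = 1.096×10⁷ m.
At r₁: circular v_c1 = √(μ/r₁) = 7541 m/s; transfer-perigee v_p = √[μ(2/r₁ − 1/a_t)] = 8797 m/s.
Δv₁ = v_p − v_c1 = 1256 m/s.

Δv ≈ 1260 m/s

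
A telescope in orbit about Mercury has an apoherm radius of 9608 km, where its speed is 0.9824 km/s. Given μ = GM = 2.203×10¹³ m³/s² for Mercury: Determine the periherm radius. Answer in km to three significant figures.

periherm radius ≈ 2560 km

r_a = 9.608×10⁶ m.
Specific energy ε = v²/2 − μ/r = -1.810×10⁶ J/kg, so a = −μ/(2ε) = 6.085×10⁶ m.
The apsides satisfy r_p + r_a = 2a, so the periherm radius is 2a − r_a = 2.561×10⁶ m = 2561.1 km.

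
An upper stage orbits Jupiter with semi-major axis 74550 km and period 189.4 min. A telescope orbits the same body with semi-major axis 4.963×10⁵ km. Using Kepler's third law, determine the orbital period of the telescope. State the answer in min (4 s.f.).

T₂ ≈ 3253 min

Kepler's third law: T² ∝ a³, so T₂ = T₁ (a₂/a₁)^(3/2).
a₂/a₁ = 6.657, (a₂/a₁)^(3/2) = 17.18.
T₂ = 189.4 × 17.18 = 3253 min.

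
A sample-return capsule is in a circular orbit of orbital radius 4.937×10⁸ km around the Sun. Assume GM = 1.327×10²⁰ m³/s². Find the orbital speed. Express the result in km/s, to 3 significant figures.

r = 4.937×10⁸ km = 4.937×10¹¹ m.
For a circular orbit v = √(μ/r) = √(1.327×10²⁰ / 4.937×10¹¹) = √(2.688×10⁸) = 16390 m/s.
That is 16.39 km/s.

v ≈ 16.4 km/s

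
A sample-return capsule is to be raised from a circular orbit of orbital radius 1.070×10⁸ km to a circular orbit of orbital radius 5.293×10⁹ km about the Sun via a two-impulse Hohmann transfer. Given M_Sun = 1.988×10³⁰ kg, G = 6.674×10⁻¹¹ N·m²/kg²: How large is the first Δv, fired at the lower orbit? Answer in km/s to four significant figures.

μ = GM = 6.674×10⁻¹¹ × 1.988×10³⁰ = 1.327×10²⁰ m³/s².
r₁ = 1.070×10⁸ km = 1.070×10¹¹ m.
r₂ = 5.293×10⁹ km = 5.293×10¹² m.
Transfer ellipse a_t = (r₁ + r₂)/2 = 2.700×10¹² m.
At r₁: circular v_c1 = √(μ/r₁) = 35210 m/s; transfer-perihelion v_p = √[μ(2/r₁ − 1/a_t)] = 49300 m/s.
Δv₁ = v_p − v_c1 = 14090 m/s.
= 14.09 km/s.

Δv ≈ 14.09 km/s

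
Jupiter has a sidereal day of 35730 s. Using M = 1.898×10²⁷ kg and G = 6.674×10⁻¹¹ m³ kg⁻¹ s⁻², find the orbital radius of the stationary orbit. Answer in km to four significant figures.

μ = GM = 6.674×10⁻¹¹ × 1.898×10²⁷ = 1.267×10¹⁷ m³/s².
A synchronous orbit has period T, so by Kepler's third law a = (μT²/4π²)^(1/3).
μT²/4π² = 1.267×10¹⁷ × (3.573×10⁴)² / 39.48 = 4.096×10²⁴ m³.
a = 1.600×10⁸ m = 1.6000×10⁵ km.

r_sync ≈ 1.600×10⁵ km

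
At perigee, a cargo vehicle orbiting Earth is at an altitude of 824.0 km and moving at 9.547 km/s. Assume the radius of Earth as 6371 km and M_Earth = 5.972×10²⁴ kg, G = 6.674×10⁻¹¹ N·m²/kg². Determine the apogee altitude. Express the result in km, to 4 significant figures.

apogee altitude ≈ 27010 km

μ = GM = 6.674×10⁻¹¹ × 5.972×10²⁴ = 3.986×10¹⁴ m³/s².
r_p = 6371 + 824.0 = 7195.0 km = 7.195×10⁶ m.
Specific energy ε = v²/2 − μ/r = -9.823×10⁶ J/kg, so a = −μ/(2ε) = 2.029×10⁷ m.
The apsides satisfy r_p + r_a = 2a, so the apogee radius is 2a − r_p = 3.338×10⁷ m = 33380 km.
Apogee altitude = 33380 − 6371 = 27009 km.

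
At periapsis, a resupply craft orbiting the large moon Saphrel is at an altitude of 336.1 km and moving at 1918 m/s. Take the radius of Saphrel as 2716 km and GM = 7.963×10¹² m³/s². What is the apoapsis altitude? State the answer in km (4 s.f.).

apoapsis altitude ≈ 4578 km

r_p = 2716 + 336.1 = 3052.1 km = 3.052×10⁶ m.
Specific energy ε = v²/2 − μ/r = -7.697×10⁵ J/kg, so a = −μ/(2ε) = 5.173×10⁶ m.
The apsides satisfy r_p + r_a = 2a, so the apoapsis radius is 2a − r_p = 7.294×10⁶ m = 7294.0 km.
Apoapsis altitude = 7294.0 − 2716 = 4578.0 km.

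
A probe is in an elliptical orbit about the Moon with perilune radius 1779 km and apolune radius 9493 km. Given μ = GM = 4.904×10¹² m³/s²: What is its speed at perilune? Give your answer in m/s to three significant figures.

v ≈ 2150 m/s

Semi-major axis a = (r_p + r_a)/2 = 5636.0 km = 5.636×10⁶ m.
Vis-viva: v² = μ(2/r − 1/a) = 4.904×10¹² × (1.124×10⁻⁶ − 1.774×10⁻⁷) = 4.643×10⁶ m²/s².
v = 2155 m/s.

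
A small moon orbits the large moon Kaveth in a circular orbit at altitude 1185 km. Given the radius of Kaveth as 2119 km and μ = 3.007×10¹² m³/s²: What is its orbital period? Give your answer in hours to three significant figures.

r = 2119 + 1185 = 3304.0 km = 3.3040×10⁶ m.
Kepler's third law: T = 2π√(r³/μ) = 2π√((3.304×10⁶)³ / 3.007×10¹²).
r³/μ = 1.199×10⁷ s², so T = 2π × 3.463×10³ = 2.176×10⁴ s.
Converting: 2.176×10⁴ s ÷ 3600 = 6.045 hours.

T ≈ 6.04 hours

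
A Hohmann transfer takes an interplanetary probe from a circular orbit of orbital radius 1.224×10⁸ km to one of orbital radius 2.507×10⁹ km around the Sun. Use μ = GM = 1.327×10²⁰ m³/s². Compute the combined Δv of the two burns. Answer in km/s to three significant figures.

Δv_total ≈ 17.6 km/s

r₁ = 1.224×10⁸ km = 1.224×10¹¹ m.
r₂ = 2.507×10⁹ km = 2.507×10¹² m.
Transfer ellipse a_t = (r₁ + r₂)/2 = 1.315×10¹² m.
At r₁: circular v_c1 = √(μ/r₁) = 32930 m/s; transfer-perihelion v_p = √[μ(2/r₁ − 1/a_t)] = 45470 m/s.
Δv₁ = v_p − v_c1 = 12540 m/s.
At r₂: circular v_c2 = √(μ/r₂) = 7275 m/s; transfer-aphelion v_a = √[μ(2/r₂ − 1/a_t)] = 2220 m/s.
Δv₂ = v_c2 − v_a = 5056 m/s.
Total Δv = Δv₁ + Δv₂ = 17600 m/s = 17.60 km/s.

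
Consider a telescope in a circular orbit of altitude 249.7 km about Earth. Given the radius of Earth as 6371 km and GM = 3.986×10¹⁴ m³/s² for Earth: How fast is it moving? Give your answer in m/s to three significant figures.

r = 6371 + 249.7 = 6620.7 km = 6.6207×10⁶ m.
For a circular orbit v = √(μ/r) = √(3.986×10¹⁴ / 6.621×10⁶) = √(6.021×10⁷) = 7759 m/s.

v ≈ 7760 m/s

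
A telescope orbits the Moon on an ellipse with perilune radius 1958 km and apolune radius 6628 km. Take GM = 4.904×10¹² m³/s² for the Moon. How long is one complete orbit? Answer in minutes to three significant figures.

T ≈ 421 minutes

Semi-major axis a = (r_p + r_a)/2 = (1958.0 + 6628.0)/2 = 4293.0 km = 4.293×10⁶ m.
By Kepler's third law T = 2π√(a³/μ) = 2π × 4.017×10³ = 2.524×10⁴ s.
= 420.6 minutes.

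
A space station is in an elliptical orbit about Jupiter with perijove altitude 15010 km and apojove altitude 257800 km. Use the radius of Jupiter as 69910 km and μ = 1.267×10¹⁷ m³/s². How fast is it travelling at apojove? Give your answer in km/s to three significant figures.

v ≈ 12.6 km/s

r_p = 69910 + 15010 = 84920 km = 8.4920×10⁷ m.
r_a = 69910 + 257800 = 327710 km = 3.2771×10⁸ m.
Semi-major axis a = (r_p + r_a)/2 = 2.0632×10⁵ km = 2.063×10⁸ m.
Vis-viva: v² = μ(2/r − 1/a) = 1.267×10¹⁷ × (6.103×10⁻⁹ − 4.847×10⁻⁹) = 1.591×10⁸ m²/s².
v = 12610 m/s = 12.61 km/s.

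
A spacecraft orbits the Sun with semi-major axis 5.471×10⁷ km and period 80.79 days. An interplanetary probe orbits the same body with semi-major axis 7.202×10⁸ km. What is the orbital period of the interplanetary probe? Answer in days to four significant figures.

T₂ ≈ 3859 days

Kepler's third law: T² ∝ a³, so T₂ = T₁ (a₂/a₁)^(3/2).
a₂/a₁ = 13.16, (a₂/a₁)^(3/2) = 47.76.
T₂ = 80.79 × 47.76 = 3859 days.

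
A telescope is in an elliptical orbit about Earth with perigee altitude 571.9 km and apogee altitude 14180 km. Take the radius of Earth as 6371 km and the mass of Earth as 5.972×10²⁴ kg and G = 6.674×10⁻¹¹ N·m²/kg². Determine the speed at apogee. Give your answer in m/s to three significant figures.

μ = GM = 6.674×10⁻¹¹ × 5.972×10²⁴ = 3.986×10¹⁴ m³/s².
r_p = 6371 + 571.9 = 6942.9 km = 6.9429×10⁶ m.
r_a = 6371 + 14180 = 20551 km = 2.0551×10⁷ m.
Semi-major axis a = (r_p + r_a)/2 = 13747 km = 1.375×10⁷ m.
Vis-viva: v² = μ(2/r − 1/a) = 3.986×10¹⁴ × (9.732×10⁻⁸ − 7.274×10⁻⁸) = 9.795×10⁶ m²/s².
v = 3130 m/s.

v ≈ 3130 m/s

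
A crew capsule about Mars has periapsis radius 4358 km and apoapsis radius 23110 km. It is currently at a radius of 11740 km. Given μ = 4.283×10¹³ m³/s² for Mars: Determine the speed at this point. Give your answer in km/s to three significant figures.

v ≈ 2.04 km/s

Semi-major axis a = (r_p + r_a)/2 = 13734 km = 1.373×10⁷ m.
Vis-viva: v² = μ(2/r − 1/a) = 4.283×10¹³ × (1.704×10⁻⁷ − 7.281×10⁻⁸) = 4.178×10⁶ m²/s².
v = 2044 m/s = 2.044 km/s.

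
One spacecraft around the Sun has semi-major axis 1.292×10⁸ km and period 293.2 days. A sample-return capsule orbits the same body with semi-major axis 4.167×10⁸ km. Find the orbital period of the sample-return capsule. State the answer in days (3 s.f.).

Kepler's third law: T² ∝ a³, so T₂ = T₁ (a₂/a₁)^(3/2).
a₂/a₁ = 3.225, (a₂/a₁)^(3/2) = 5.792.
T₂ = 293.2 × 5.792 = 1698 days.

T₂ ≈ 1700 days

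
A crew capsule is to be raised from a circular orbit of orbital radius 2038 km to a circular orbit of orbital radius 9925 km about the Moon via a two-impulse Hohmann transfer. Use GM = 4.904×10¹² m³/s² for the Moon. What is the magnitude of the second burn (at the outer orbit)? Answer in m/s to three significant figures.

r₁ = 2038 km = 2.038×10⁶ m.
r₂ = 9925 km = 9.925×10⁶ m.
Transfer ellipse a_t = (r₁ + r₂)/2 = 5.982×10⁶ m.
At r₁: circular v_c1 = √(μ/r₁) = 1551 m/s; transfer-perilune v_p = √[μ(2/r₁ − 1/a_t)] = 1998 m/s.
At r₂: circular v_c2 = √(μ/r₂) = 702.9 m/s; transfer-apolune v_a = √[μ(2/r₂ − 1/a_t)] = 410.3 m/s.
Δv₂ = v_c2 − v_a = 292.6 m/s.

Δv ≈ 293 m/s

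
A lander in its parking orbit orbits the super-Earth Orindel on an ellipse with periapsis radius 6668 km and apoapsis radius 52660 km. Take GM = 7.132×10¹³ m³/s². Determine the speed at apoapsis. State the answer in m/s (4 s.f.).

Semi-major axis a = (r_p + r_a)/2 = 29664 km = 2.966×10⁷ m.
Vis-viva: v² = μ(2/r − 1/a) = 7.132×10¹³ × (3.798×10⁻⁸ − 3.371×10⁻⁸) = 3.044×10⁵ m²/s².
v = 551.8 m/s.

v ≈ 551.8 m/s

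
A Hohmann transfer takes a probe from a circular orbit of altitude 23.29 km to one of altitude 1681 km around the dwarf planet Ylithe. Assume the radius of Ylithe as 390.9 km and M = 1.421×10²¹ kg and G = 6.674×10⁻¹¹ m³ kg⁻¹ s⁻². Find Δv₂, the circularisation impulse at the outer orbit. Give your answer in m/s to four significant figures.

μ = GM = 6.674×10⁻¹¹ × 1.421×10²¹ = 9.484×10¹⁰ m³/s².
r₁ = 390.9 + 23.29 = 414.19 km = 4.1419×10⁵ m.
r₂ = 390.9 + 1681 = 2071.9 km = 2.0719×10⁶ m.
Transfer ellipse a_t = (r₁ + r₂)/2 = 1.243×10⁶ m.
At r₁: circular v_c1 = √(μ/r₁) = 478.5 m/s; transfer-periapsis v_p = √[μ(2/r₁ − 1/a_t)] = 617.8 m/s.
At r₂: circular v_c2 = √(μ/r₂) = 213.9 m/s; transfer-apoapsis v_a = √[μ(2/r₂ − 1/a_t)] = 123.5 m/s.
Δv₂ = v_c2 − v_a = 90.45 m/s.

Δv ≈ 90.45 m/s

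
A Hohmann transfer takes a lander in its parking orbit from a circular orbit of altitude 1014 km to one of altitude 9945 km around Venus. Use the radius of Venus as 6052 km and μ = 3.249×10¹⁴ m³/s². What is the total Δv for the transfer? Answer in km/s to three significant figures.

Δv_total ≈ 2.18 km/s

r₁ = 6052 + 1014 = 7066.0 km = 7.0660×10⁶ m.
r₂ = 6052 + 9945 = 15997 km = 1.5997×10⁷ m.
Transfer ellipse a_t = (r₁ + r₂)/2 = 1.153×10⁷ m.
At r₁: circular v_c1 = √(μ/r₁) = 6781 m/s; transfer-periapsis v_p = √[μ(2/r₁ − 1/a_t)] = 7987 m/s.
Δv₁ = v_p − v_c1 = 1206 m/s.
At r₂: circular v_c2 = √(μ/r₂) = 4507 m/s; transfer-apoapsis v_a = √[μ(2/r₂ − 1/a_t)] = 3528 m/s.
Δv₂ = v_c2 − v_a = 978.9 m/s.
Total Δv = Δv₁ + Δv₂ = 2185 m/s = 2.185 km/s.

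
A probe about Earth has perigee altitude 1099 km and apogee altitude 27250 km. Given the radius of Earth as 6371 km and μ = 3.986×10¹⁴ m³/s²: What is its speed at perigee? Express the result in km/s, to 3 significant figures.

r_p = 6371 + 1099 = 7470.0 km = 7.4700×10⁶ m.
r_a = 6371 + 27250 = 33621 km = 3.3621×10⁷ m.
Semi-major axis a = (r_p + r_a)/2 = 20546 km = 2.055×10⁷ m.
Vis-viva: v² = μ(2/r − 1/a) = 3.986×10¹⁴ × (2.677×10⁻⁷ − 4.867×10⁻⁸) = 8.732×10⁷ m²/s².
v = 9344 m/s = 9.344 km/s.

v ≈ 9.34 km/s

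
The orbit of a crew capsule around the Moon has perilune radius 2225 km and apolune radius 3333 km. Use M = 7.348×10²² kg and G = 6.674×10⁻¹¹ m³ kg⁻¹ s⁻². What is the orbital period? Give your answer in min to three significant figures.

T ≈ 219 min

μ = GM = 6.674×10⁻¹¹ × 7.348×10²² = 4.904×10¹² m³/s².
Semi-major axis a = (r_p + r_a)/2 = (2225.0 + 3333.0)/2 = 2779.0 km = 2.779×10⁶ m.
By Kepler's third law T = 2π√(a³/μ) = 2π × 2.092×10³ = 1.314×10⁴ s.
= 219.1 min.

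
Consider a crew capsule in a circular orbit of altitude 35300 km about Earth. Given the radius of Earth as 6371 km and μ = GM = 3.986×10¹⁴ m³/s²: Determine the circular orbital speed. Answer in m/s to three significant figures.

v ≈ 3090 m/s

r = 6371 + 35300 = 41671 km = 4.1671×10⁷ m.
For a circular orbit v = √(μ/r) = √(3.986×10¹⁴ / 4.167×10⁷) = √(9.565×10⁶) = 3093 m/s.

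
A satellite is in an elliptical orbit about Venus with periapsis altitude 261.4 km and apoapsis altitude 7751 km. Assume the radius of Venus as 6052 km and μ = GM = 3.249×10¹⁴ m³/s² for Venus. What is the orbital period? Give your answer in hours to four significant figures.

r_p = 6052 + 261.4 = 6313.4 km = 6.3134×10⁶ m.
r_a = 6052 + 7751 = 13803 km = 1.3803×10⁷ m.
Semi-major axis a = (r_p + r_a)/2 = (6313.4 + 13803)/2 = 10058 km = 1.006×10⁷ m.
By Kepler's third law T = 2π√(a³/μ) = 2π × 1.770×10³ = 1.112×10⁴ s.
= 3.089 hours.

T ≈ 3.089 hours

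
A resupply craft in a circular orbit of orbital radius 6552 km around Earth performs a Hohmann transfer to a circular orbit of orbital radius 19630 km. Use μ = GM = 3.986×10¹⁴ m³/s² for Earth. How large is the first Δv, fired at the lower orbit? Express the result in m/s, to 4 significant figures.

r₁ = 6552 km = 6.552×10⁶ m.
r₂ = 19630 km = 1.963×10⁷ m.
Transfer ellipse a_t = (r₁ + r₂)/2 = 1.309×10⁷ m.
At r₁: circular v_c1 = √(μ/r₁) = 7800 m/s; transfer-perigee v_p = √[μ(2/r₁ − 1/a_t)] = 9551 m/s.
Δv₁ = v_p − v_c1 = 1751 m/s.

Δv ≈ 1751 m/s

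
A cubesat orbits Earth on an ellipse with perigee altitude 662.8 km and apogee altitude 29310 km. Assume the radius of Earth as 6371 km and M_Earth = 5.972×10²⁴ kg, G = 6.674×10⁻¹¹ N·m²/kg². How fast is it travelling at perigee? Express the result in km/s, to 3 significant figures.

μ = GM = 6.674×10⁻¹¹ × 5.972×10²⁴ = 3.986×10¹⁴ m³/s².
r_p = 6371 + 662.8 = 7033.8 km = 7.0338×10⁶ m.
r_a = 6371 + 29310 = 35681 km = 3.5681×10⁷ m.
Semi-major axis a = (r_p + r_a)/2 = 21357 km = 2.136×10⁷ m.
Vis-viva: v² = μ(2/r − 1/a) = 3.986×10¹⁴ × (2.843×10⁻⁷ − 4.682×10⁻⁸) = 9.467×10⁷ m²/s².
v = 9730 m/s = 9.730 km/s.

v ≈ 9.73 km/s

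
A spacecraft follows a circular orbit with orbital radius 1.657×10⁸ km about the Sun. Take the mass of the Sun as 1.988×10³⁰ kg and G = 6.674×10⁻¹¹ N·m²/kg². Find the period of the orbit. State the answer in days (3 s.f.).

μ = GM = 6.674×10⁻¹¹ × 1.988×10³⁰ = 1.327×10²⁰ m³/s².
r = 1.657×10⁸ km = 1.657×10¹¹ m.
Kepler's third law: T = 2π√(r³/μ) = 2π√((1.657×10¹¹)³ / 1.327×10²⁰).
r³/μ = 3.429×10¹³ s², so T = 2π × 5.856×10⁶ = 3.679×10⁷ s.
Converting: 3.679×10⁷ s ÷ 86400 = 425.8 days.

T ≈ 426 days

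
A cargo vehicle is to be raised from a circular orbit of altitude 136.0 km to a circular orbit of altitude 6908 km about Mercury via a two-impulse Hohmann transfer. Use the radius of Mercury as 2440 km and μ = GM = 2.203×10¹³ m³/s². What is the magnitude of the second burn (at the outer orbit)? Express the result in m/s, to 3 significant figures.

r₁ = 2440 + 136.0 = 2576.0 km = 2.5760×10⁶ m.
r₂ = 2440 + 6908 = 9348.0 km = 9.3480×10⁶ m.
Transfer ellipse a_t = (r₁ + r₂)/2 = 5.962×10⁶ m.
At r₁: circular v_c1 = √(μ/r₁) = 2924 m/s; transfer-periherm v_p = √[μ(2/r₁ − 1/a_t)] = 3662 m/s.
At r₂: circular v_c2 = √(μ/r₂) = 1535 m/s; transfer-apoherm v_a = √[μ(2/r₂ − 1/a_t)] = 1009 m/s.
Δv₂ = v_c2 − v_a = 526.1 m/s.

Δv ≈ 526 m/s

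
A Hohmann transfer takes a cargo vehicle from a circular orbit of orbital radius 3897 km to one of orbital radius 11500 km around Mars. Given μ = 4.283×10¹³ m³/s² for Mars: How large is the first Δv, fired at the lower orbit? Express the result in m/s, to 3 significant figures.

Δv ≈ 737 m/s

r₁ = 3897 km = 3.897×10⁶ m.
r₂ = 11500 km = 1.150×10⁷ m.
Transfer ellipse a_t = (r₁ + r₂)/2 = 7.698×10⁶ m.
At r₁: circular v_c1 = √(μ/r₁) = 3315 m/s; transfer-periapsis v_p = √[μ(2/r₁ − 1/a_t)] = 4052 m/s.
Δv₁ = v_p − v_c1 = 736.7 m/s.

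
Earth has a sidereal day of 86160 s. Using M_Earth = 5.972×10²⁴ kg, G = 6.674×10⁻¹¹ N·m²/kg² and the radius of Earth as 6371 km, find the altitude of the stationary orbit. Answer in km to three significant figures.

μ = GM = 6.674×10⁻¹¹ × 5.972×10²⁴ = 3.986×10¹⁴ m³/s².
A synchronous orbit has period T, so by Kepler's third law a = (μT²/4π²)^(1/3).
μT²/4π² = 3.986×10¹⁴ × (8.616×10⁴)² / 39.48 = 7.495×10²² m³.
a = 4.216×10⁷ m = 42162 km.
Altitude h = a − R = 42162 − 6371 = 35791 km.

h_sync ≈ 35800 km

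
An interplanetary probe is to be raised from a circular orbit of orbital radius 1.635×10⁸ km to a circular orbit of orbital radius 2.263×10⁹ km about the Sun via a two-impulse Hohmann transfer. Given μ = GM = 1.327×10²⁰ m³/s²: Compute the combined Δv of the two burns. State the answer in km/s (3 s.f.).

Δv_total ≈ 15.3 km/s

r₁ = 1.635×10⁸ km = 1.635×10¹¹ m.
r₂ = 2.263×10⁹ km = 2.263×10¹² m.
Transfer ellipse a_t = (r₁ + r₂)/2 = 1.213×10¹² m.
At r₁: circular v_c1 = √(μ/r₁) = 28490 m/s; transfer-perihelion v_p = √[μ(2/r₁ − 1/a_t)] = 38910 m/s.
Δv₁ = v_p − v_c1 = 10420 m/s.
At r₂: circular v_c2 = √(μ/r₂) = 7658 m/s; transfer-aphelion v_a = √[μ(2/r₂ − 1/a_t)] = 2811 m/s.
Δv₂ = v_c2 − v_a = 4847 m/s.
Total Δv = Δv₁ + Δv₂ = 15270 m/s = 15.27 km/s.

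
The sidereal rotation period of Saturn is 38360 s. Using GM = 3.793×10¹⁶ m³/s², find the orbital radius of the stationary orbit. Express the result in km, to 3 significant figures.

A synchronous orbit has period T, so by Kepler's third law a = (μT²/4π²)^(1/3).
μT²/4π² = 3.793×10¹⁶ × (3.836×10⁴)² / 39.48 = 1.414×10²⁴ m³.
a = 1.122×10⁸ m = 1.1223×10⁵ km.

r_sync ≈ 1.12×10⁵ km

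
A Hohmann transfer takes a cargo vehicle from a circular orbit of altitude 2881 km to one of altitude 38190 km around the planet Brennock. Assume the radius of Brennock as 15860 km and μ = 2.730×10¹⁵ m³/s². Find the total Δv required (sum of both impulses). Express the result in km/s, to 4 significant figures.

Δv_total ≈ 4.646 km/s

r₁ = 15860 + 2881 = 18741 km = 1.8741×10⁷ m.
r₂ = 15860 + 38190 = 54050 km = 5.4050×10⁷ m.
Transfer ellipse a_t = (r₁ + r₂)/2 = 3.640×10⁷ m.
At r₁: circular v_c1 = √(μ/r₁) = 12070 m/s; transfer-periapsis v_p = √[μ(2/r₁ − 1/a_t)] = 14710 m/s.
Δv₁ = v_p − v_c1 = 2639 m/s.
At r₂: circular v_c2 = √(μ/r₂) = 7107 m/s; transfer-apoapsis v_a = √[μ(2/r₂ − 1/a_t)] = 5100 m/s.
Δv₂ = v_c2 − v_a = 2007 m/s.
Total Δv = Δv₁ + Δv₂ = 4646 m/s = 4.646 km/s.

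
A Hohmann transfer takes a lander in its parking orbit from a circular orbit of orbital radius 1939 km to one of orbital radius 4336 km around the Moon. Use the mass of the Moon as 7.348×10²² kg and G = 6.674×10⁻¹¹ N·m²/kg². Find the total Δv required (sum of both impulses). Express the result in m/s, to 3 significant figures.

Δv_total ≈ 507 m/s

μ = GM = 6.674×10⁻¹¹ × 7.348×10²² = 4.904×10¹² m³/s².
r₁ = 1939 km = 1.939×10⁶ m.
r₂ = 4336 km = 4.336×10⁶ m.
Transfer ellipse a_t = (r₁ + r₂)/2 = 3.138×10⁶ m.
At r₁: circular v_c1 = √(μ/r₁) = 1590 m/s; transfer-perilune v_p = √[μ(2/r₁ − 1/a_t)] = 1870 m/s.
Δv₁ = v_p − v_c1 = 279.2 m/s.
At r₂: circular v_c2 = √(μ/r₂) = 1063 m/s; transfer-apolune v_a = √[μ(2/r₂ − 1/a_t)] = 836.0 m/s.
Δv₂ = v_c2 − v_a = 227.4 m/s.
Total Δv = Δv₁ + Δv₂ = 506.7 m/s.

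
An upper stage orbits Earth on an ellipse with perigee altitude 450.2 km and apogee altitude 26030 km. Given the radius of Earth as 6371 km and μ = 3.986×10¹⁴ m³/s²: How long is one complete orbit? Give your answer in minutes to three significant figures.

T ≈ 456 minutes

r_p = 6371 + 450.2 = 6821.2 km = 6.8212×10⁶ m.
r_a = 6371 + 26030 = 32401 km = 3.2401×10⁷ m.
Semi-major axis a = (r_p + r_a)/2 = (6821.2 + 32401)/2 = 19611 km = 1.961×10⁷ m.
By Kepler's third law T = 2π√(a³/μ) = 2π × 4.350×10³ = 2.733×10⁴ s.
= 455.5 minutes.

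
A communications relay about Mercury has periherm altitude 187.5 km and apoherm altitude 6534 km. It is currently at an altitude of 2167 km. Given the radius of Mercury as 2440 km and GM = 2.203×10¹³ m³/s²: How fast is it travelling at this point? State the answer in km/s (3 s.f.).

v ≈ 2.40 km/s

r_p = 2440 + 187.5 = 2627.5 km = 2.6275×10⁶ m.
r_a = 2440 + 6534 = 8974.0 km = 8.9740×10⁶ m.
r = 2440 + 2167 = 4607.0 km = 4.607×10⁶ m.
Semi-major axis a = (r_p + r_a)/2 = 5800.8 km = 5.801×10⁶ m.
Vis-viva: v² = μ(2/r − 1/a) = 2.203×10¹³ × (4.341×10⁻⁷ − 1.724×10⁻⁷) = 5.766×10⁶ m²/s².
v = 2401 m/s = 2.401 km/s.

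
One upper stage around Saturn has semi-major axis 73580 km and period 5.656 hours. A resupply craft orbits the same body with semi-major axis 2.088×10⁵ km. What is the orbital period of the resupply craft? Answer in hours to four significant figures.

T₂ ≈ 27.04 hours

Kepler's third law: T² ∝ a³, so T₂ = T₁ (a₂/a₁)^(3/2).
a₂/a₁ = 2.838, (a₂/a₁)^(3/2) = 4.780.
T₂ = 5.656 × 4.780 = 27.04 hours.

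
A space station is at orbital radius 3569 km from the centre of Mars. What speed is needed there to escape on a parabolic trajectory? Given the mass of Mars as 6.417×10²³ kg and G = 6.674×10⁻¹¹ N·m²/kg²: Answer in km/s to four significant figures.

μ = GM = 6.674×10⁻¹¹ × 6.417×10²³ = 4.283×10¹³ m³/s².
r = 3569 km = 3.569×10⁶ m.
Escape speed v_esc = √(2μ/r) = √(2 × 4.283×10¹³ / 3.569×10⁶) = √(2.400×10⁷) = 4899 m/s.
= 4.899 km/s.

v_esc ≈ 4.899 km/s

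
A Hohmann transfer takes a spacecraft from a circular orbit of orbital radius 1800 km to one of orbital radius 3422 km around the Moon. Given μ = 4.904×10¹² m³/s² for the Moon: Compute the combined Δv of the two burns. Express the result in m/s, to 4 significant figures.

Δv_total ≈ 442.2 m/s

r₁ = 1800 km = 1.800×10⁶ m.
r₂ = 3422 km = 3.422×10⁶ m.
Transfer ellipse a_t = (r₁ + r₂)/2 = 2.611×10⁶ m.
At r₁: circular v_c1 = √(μ/r₁) = 1651 m/s; transfer-perilune v_p = √[μ(2/r₁ − 1/a_t)] = 1890 m/s.
Δv₁ = v_p − v_c1 = 239.0 m/s.
At r₂: circular v_c2 = √(μ/r₂) = 1197 m/s; transfer-apolune v_a = √[μ(2/r₂ − 1/a_t)] = 994.0 m/s.
Δv₂ = v_c2 − v_a = 203.2 m/s.
Total Δv = Δv₁ + Δv₂ = 442.2 m/s.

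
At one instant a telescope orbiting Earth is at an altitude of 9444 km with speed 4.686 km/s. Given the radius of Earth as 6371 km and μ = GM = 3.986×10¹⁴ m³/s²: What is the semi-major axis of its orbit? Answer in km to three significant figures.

a ≈ 14000 km

r = 6371 + 9444 = 15815 km = 1.582×10⁷ m.
Vis-viva rearranged: 1/a = 2/r − v²/μ = 1.265×10⁻⁷ − 5.509×10⁻⁸ = 7.137×10⁻⁸ m⁻¹.
a = 1.401×10⁷ m = 14011 km.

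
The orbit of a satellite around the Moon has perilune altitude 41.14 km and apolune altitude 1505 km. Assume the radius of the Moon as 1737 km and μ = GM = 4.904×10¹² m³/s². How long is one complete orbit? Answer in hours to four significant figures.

r_p = 1737 + 41.14 = 1778.1 km = 1.7781×10⁶ m.
r_a = 1737 + 1505 = 3242.0 km = 3.2420×10⁶ m.
Semi-major axis a = (r_p + r_a)/2 = (1778.1 + 3242.0)/2 = 2510.1 km = 2.510×10⁶ m.
By Kepler's third law T = 2π√(a³/μ) = 2π × 1.796×10³ = 1.128×10⁴ s.
= 3.134 hours.

T ≈ 3.134 hours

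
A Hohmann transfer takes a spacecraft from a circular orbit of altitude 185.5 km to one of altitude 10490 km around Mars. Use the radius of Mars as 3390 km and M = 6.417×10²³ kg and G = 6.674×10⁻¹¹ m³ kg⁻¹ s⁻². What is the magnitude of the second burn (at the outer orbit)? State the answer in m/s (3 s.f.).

μ = GM = 6.674×10⁻¹¹ × 6.417×10²³ = 4.283×10¹³ m³/s².
r₁ = 3390 + 185.5 = 3575.5 km = 3.5755×10⁶ m.
r₂ = 3390 + 10490 = 13880 km = 1.3880×10⁷ m.
Transfer ellipse a_t = (r₁ + r₂)/2 = 8.728×10⁶ m.
At r₁: circular v_c1 = √(μ/r₁) = 3461 m/s; transfer-periapsis v_p = √[μ(2/r₁ − 1/a_t)] = 4364 m/s.
At r₂: circular v_c2 = √(μ/r₂) = 1757 m/s; transfer-apoapsis v_a = √[μ(2/r₂ − 1/a_t)] = 1124 m/s.
Δv₂ = v_c2 − v_a = 632.3 m/s.

Δv ≈ 632 m/s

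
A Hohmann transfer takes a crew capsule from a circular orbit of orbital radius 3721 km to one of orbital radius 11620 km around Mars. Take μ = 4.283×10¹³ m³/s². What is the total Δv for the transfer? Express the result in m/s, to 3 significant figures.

Δv_total ≈ 1370 m/s

r₁ = 3721 km = 3.721×10⁶ m.
r₂ = 11620 km = 1.162×10⁷ m.
Transfer ellipse a_t = (r₁ + r₂)/2 = 7.670×10⁶ m.
At r₁: circular v_c1 = √(μ/r₁) = 3393 m/s; transfer-periapsis v_p = √[μ(2/r₁ − 1/a_t)] = 4176 m/s.
Δv₁ = v_p − v_c1 = 783.1 m/s.
At r₂: circular v_c2 = √(μ/r₂) = 1920 m/s; transfer-apoapsis v_a = √[μ(2/r₂ − 1/a_t)] = 1337 m/s.
Δv₂ = v_c2 − v_a = 582.7 m/s.
Total Δv = Δv₁ + Δv₂ = 1366 m/s.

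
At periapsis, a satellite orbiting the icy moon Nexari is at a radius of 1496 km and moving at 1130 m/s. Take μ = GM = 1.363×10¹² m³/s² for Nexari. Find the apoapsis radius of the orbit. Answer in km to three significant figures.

r_p = 1.496×10⁶ m.
Specific energy ε = v²/2 − μ/r = -2.726×10⁵ J/kg, so a = −μ/(2ε) = 2.500×10⁶ m.
The apsides satisfy r_p + r_a = 2a, so the apoapsis radius is 2a − r_p = 3.503×10⁶ m = 3503.2 km.

apoapsis radius ≈ 3500 km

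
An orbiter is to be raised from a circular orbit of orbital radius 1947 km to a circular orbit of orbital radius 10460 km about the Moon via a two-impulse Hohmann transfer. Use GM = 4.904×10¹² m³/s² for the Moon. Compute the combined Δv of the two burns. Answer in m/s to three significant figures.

r₁ = 1947 km = 1.947×10⁶ m.
r₂ = 10460 km = 1.046×10⁷ m.
Transfer ellipse a_t = (r₁ + r₂)/2 = 6.204×10⁶ m.
At r₁: circular v_c1 = √(μ/r₁) = 1587 m/s; transfer-perilune v_p = √[μ(2/r₁ − 1/a_t)] = 2061 m/s.
Δv₁ = v_p − v_c1 = 473.8 m/s.
At r₂: circular v_c2 = √(μ/r₂) = 684.7 m/s; transfer-apolune v_a = √[μ(2/r₂ − 1/a_t)] = 383.6 m/s.
Δv₂ = v_c2 − v_a = 301.1 m/s.
Total Δv = Δv₁ + Δv₂ = 774.9 m/s.

Δv_total ≈ 775 m/s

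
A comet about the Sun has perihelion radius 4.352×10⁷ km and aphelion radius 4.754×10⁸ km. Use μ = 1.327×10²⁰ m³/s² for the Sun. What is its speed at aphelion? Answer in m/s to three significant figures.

v ≈ 6840 m/s

Semi-major axis a = (r_p + r_a)/2 = 2.5946×10⁸ km = 2.595×10¹¹ m.
Vis-viva: v² = μ(2/r − 1/a) = 1.327×10²⁰ × (4.207×10⁻¹² − 3.854×10⁻¹²) = 4.682×10⁷ m²/s².
v = 6843 m/s.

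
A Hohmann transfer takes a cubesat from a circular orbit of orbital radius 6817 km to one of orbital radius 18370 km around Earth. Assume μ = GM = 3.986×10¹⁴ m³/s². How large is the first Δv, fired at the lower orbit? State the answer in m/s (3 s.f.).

r₁ = 6817 km = 6.817×10⁶ m.
r₂ = 18370 km = 1.837×10⁷ m.
Transfer ellipse a_t = (r₁ + r₂)/2 = 1.259×10⁷ m.
At r₁: circular v_c1 = √(μ/r₁) = 7647 m/s; transfer-perigee v_p = √[μ(2/r₁ − 1/a_t)] = 9235 m/s.
Δv₁ = v_p − v_c1 = 1589 m/s.

Δv ≈ 1590 m/s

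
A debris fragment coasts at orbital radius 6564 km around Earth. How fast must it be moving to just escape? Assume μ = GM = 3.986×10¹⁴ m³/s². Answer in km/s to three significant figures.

v_esc ≈ 11.0 km/s

r = 6564 km = 6.564×10⁶ m.
Escape speed v_esc = √(2μ/r) = √(2 × 3.986×10¹⁴ / 6.564×10⁶) = √(1.215×10⁸) = 11020 m/s.
= 11.02 km/s.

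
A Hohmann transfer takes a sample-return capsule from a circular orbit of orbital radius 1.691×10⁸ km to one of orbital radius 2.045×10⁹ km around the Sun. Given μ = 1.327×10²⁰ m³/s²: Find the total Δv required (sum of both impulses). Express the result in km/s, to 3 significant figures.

Δv_total ≈ 15.0 km/s

r₁ = 1.691×10⁸ km = 1.691×10¹¹ m.
r₂ = 2.045×10⁹ km = 2.045×10¹² m.
Transfer ellipse a_t = (r₁ + r₂)/2 = 1.107×10¹² m.
At r₁: circular v_c1 = √(μ/r₁) = 28010 m/s; transfer-perihelion v_p = √[μ(2/r₁ − 1/a_t)] = 38070 m/s.
Δv₁ = v_p − v_c1 = 10060 m/s.
At r₂: circular v_c2 = √(μ/r₂) = 8055 m/s; transfer-aphelion v_a = √[μ(2/r₂ − 1/a_t)] = 3148 m/s.
Δv₂ = v_c2 − v_a = 4907 m/s.
Total Δv = Δv₁ + Δv₂ = 14970 m/s = 14.97 km/s.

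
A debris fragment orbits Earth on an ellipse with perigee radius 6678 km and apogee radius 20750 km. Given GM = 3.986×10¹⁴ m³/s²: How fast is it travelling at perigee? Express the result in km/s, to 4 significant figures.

v ≈ 9.503 km/s

Semi-major axis a = (r_p + r_a)/2 = 13714 km = 1.371×10⁷ m.
Vis-viva: v² = μ(2/r − 1/a) = 3.986×10¹⁴ × (2.995×10⁻⁷ − 7.292×10⁻⁸) = 9.031×10⁷ m²/s².
v = 9503 m/s = 9.503 km/s.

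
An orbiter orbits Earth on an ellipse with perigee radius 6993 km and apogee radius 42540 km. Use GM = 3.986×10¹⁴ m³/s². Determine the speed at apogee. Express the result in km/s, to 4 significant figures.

v ≈ 1.627 km/s

Semi-major axis a = (r_p + r_a)/2 = 24766 km = 2.477×10⁷ m.
Vis-viva: v² = μ(2/r − 1/a) = 3.986×10¹⁴ × (4.701×10⁻⁸ − 4.038×10⁻⁸) = 2.646×10⁶ m²/s².
v = 1627 m/s = 1.627 km/s.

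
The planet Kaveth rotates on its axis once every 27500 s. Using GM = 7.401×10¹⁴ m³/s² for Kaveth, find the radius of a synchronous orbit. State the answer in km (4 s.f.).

A synchronous orbit has period T, so by Kepler's third law a = (μT²/4π²)^(1/3).
μT²/4π² = 7.401×10¹⁴ × (2.750×10⁴)² / 39.48 = 1.418×10²² m³.
a = 2.420×10⁷ m = 24203 km.

r_sync ≈ 24200 km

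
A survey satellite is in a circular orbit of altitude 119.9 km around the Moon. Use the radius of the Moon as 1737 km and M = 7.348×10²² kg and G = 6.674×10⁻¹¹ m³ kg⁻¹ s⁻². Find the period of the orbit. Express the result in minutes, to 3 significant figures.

μ = GM = 6.674×10⁻¹¹ × 7.348×10²² = 4.904×10¹² m³/s².
r = 1737 + 119.9 = 1856.9 km = 1.8569×10⁶ m.
Kepler's third law: T = 2π√(r³/μ) = 2π√((1.857×10⁶)³ / 4.904×10¹²).
r³/μ = 1.306×10⁶ s², so T = 2π × 1.143×10³ = 7.179×10³ s.
Converting: 7.179×10³ s ÷ 60.00 = 119.7 minutes.

T ≈ 120 minutes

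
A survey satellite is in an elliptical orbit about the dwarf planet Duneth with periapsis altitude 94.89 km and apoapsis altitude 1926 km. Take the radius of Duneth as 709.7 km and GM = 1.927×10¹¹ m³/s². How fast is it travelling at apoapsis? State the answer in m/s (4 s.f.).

r_p = 709.7 + 94.89 = 804.59 km = 8.0459×10⁵ m.
r_a = 709.7 + 1926 = 2635.7 km = 2.6357×10⁶ m.
Semi-major axis a = (r_p + r_a)/2 = 1720.1 km = 1.720×10⁶ m.
Vis-viva: v² = μ(2/r − 1/a) = 1.927×10¹¹ × (7.588×10⁻⁷ − 5.813×10⁻⁷) = 3.420×10⁴ m²/s².
v = 184.9 m/s.

v ≈ 184.9 m/s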